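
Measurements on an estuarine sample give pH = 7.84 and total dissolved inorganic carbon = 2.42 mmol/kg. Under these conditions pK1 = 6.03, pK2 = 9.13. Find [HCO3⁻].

α₁ = 1 / (1 + [H⁺]/K1 + K2/[H⁺]) = 1 / (1 + 10^-1.81 + 10^-1.29)
   = 1 / (1 + 0.015488 + 0.051286) = 1/1.0668 = 0.9374
[HCO3⁻] = α₁ × DIC = 0.9374 × 2.42 = 2.27 mmol/kg

[HCO3⁻] = 2.27 mmol/kg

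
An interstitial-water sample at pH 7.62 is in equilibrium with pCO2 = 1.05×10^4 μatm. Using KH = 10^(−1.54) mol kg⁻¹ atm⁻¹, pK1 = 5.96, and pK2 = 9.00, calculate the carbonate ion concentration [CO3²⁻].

[CO2*] = KH · pCO2 = 10^(−1.54) × 1.05×10^4×10^-6 = 3.028×10^-4 mol/kg
α₀ = 1/(1 + K1/[H⁺] + K1K2/[H⁺]²) = 1/(1 + 10^+1.66 + 10^+0.28) = 0.02057
DIC = [CO2*]/α₀ = 3.028×10^-4 / 0.02057 = 14.72 mmol/kg
[CO3²⁻] = α₂·DIC; α₂ = 0.03920, so [CO3²⁻] = 0.03920 × 14.72 = 0.577 mmol/kg

[CO3²⁻] = 0.577 mmol/kg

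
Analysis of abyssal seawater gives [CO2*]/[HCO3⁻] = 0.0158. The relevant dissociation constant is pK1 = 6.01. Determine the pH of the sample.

pH = 7.81

From K1 = [H⁺][HCO3⁻]/[CO2*]:  pH = pK1 − log₁₀([CO2*]/[HCO3⁻])
log₁₀(0.0158) = -1.801
pH = 6.01 − (-1.801) = 7.81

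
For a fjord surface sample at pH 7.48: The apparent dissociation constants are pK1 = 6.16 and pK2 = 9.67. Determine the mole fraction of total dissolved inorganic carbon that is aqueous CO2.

α₀ = 1 / (1 + K1/[H⁺] + K1K2/[H⁺]²) = 1 / (1 + 10^+1.32 + 10^-0.87)
   = 1 / (1 + 20.893 + 0.13490) = 1/22.028 = 0.04540

α₀ = 0.0454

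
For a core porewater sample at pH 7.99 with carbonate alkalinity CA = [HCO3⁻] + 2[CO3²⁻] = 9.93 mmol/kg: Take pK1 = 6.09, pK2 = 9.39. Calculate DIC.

CA = [HCO3⁻] + 2[CO3²⁻] = (α₁ + 2α₂)·DIC
At pH 7.99: [H⁺]/K1 = 10^-1.90 = 0.012589, K2/[H⁺] = 10^-1.40 = 0.039811
α₁ = 1/(1 + 0.012589 + 0.039811) = 1/1.0524 = 0.9502; α₂ = α₁·K2/[H⁺] = 0.03783
α₁ + 2α₂ = 1.0259
DIC = CA / (α₁ + 2α₂) = 9.93 / 1.0259 = 9.68 mmol/kg

DIC = 9.68 mmol/kg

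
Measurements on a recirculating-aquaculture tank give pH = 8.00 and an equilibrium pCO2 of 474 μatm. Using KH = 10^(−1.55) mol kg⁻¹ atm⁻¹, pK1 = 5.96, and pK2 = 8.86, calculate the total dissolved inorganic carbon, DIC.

[CO2*] = KH · pCO2 = 10^(−1.55) × 474×10^-6 = 1.336×10^-5 mol/kg
α₀ = 1/(1 + K1/[H⁺] + K1K2/[H⁺]²) = 1/(1 + 10^+2.04 + 10^+1.18) = 0.007950
DIC = [CO2*]/α₀ = 1.336×10^-5 / 0.007950 = 1.68 mmol/kg

DIC = 1.68 mmol/kg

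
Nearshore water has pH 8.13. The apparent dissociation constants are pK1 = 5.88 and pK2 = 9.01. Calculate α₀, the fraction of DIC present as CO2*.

α₀ = 1 / (1 + K1/[H⁺] + K1K2/[H⁺]²) = 1 / (1 + 10^+2.25 + 10^+1.37)
   = 1 / (1 + 177.83 + 23.442) = 1/202.27 = 0.004944

α₀ = 0.00494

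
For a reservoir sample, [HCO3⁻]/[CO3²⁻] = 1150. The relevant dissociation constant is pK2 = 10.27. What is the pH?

From K2 = [H⁺][CO3²⁻]/[HCO3⁻]:  pH = pK2 − log₁₀([HCO3⁻]/[CO3²⁻])
log₁₀(1150) = +3.061
pH = 10.27 − (+3.061) = 7.21

pH = 7.21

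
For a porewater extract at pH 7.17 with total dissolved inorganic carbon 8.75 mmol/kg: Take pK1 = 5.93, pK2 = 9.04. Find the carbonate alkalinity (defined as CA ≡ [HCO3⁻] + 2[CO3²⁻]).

CA = [HCO3⁻] + 2[CO3²⁻] = (α₁ + 2α₂)·DIC
At pH 7.17: [H⁺]/K1 = 10^-1.24 = 0.057544, K2/[H⁺] = 10^-1.87 = 0.013490
α₁ = 1/(1 + 0.057544 + 0.013490) = 1/1.0710 = 0.9337; α₂ = α₁·K2/[H⁺] = 0.01259
α₁ + 2α₂ = 0.9589
CA = 0.9589 × 8.75 = 8.39 mmol/kg

CA = 8.39 mmol/kg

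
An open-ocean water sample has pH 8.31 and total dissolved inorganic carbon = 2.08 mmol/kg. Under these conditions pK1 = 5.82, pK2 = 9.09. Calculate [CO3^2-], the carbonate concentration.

[CO3²⁻] = 0.295 mmol/kg

α₂ = 1 / (1 + [H⁺]/K2 + [H⁺]²/(K1K2)) = 1 / (1 + 10^+0.78 + 10^-1.71)
   = 1 / (1 + 6.0256 + 0.019498) = 1/7.0451 = 0.1419
[CO3²⁻] = α₂ × DIC = 0.1419 × 2.08 = 0.295 mmol/kg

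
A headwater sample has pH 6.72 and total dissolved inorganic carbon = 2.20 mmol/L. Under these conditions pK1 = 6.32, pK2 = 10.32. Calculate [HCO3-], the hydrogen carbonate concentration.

[HCO3⁻] = 1.57 mmol/L

α₁ = 1 / (1 + [H⁺]/K1 + K2/[H⁺]) = 1 / (1 + 10^-0.40 + 10^-3.60)
   = 1 / (1 + 0.39811 + 0.00025119) = 1/1.3984 = 0.7151
[HCO3⁻] = α₁ × DIC = 0.7151 × 2.20 = 1.57 mmol/L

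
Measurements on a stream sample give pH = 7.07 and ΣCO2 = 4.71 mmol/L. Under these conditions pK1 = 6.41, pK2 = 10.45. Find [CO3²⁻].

[CO3²⁻] = 1.61 μmol/L

α₂ = 1 / (1 + [H⁺]/K2 + [H⁺]²/(K1K2)) = 1 / (1 + 10^+3.38 + 10^+2.72)
   = 1 / (1 + 2398.8 + 524.81) = 1/2924.6 = 0.0003419
[CO3²⁻] = α₂ × DIC = 0.0003419 × 4.71 = 0.00161 mmol/L = 1.61 μmol/L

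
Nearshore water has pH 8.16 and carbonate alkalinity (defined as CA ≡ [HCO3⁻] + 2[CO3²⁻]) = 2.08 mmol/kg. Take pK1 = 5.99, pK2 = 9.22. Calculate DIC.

CA = [HCO3⁻] + 2[CO3²⁻] = (α₁ + 2α₂)·DIC
At pH 8.16: [H⁺]/K1 = 10^-2.17 = 0.0067608, K2/[H⁺] = 10^-1.06 = 0.087096
α₁ = 1/(1 + 0.0067608 + 0.087096) = 1/1.0939 = 0.9142; α₂ = α₁·K2/[H⁺] = 0.07962
α₁ + 2α₂ = 1.0734
DIC = CA / (α₁ + 2α₂) = 2.08 / 1.0734 = 1.94 mmol/kg

DIC = 1.94 mmol/kg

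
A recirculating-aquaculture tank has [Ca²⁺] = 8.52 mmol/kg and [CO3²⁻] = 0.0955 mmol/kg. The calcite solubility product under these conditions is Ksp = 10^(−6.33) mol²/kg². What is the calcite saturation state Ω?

Ω = 1.74

Ksp = 10^(−6.33) = 4.677×10^-7
Ω = [Ca²⁺][CO3²⁻]/Ksp = (8.52×10^-3)(0.0955×10^-3) / 4.677×10^-7 = 1.74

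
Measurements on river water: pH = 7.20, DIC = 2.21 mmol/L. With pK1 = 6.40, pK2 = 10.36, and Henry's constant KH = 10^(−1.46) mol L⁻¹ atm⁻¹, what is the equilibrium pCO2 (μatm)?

α₀ = 1 / (1 + K1/[H⁺] + K1K2/[H⁺]²) = 1 / (1 + 10^+0.80 + 10^-2.36)
   = 1 / (1 + 6.3096 + 0.0043652) = 1/7.3139 = 0.1367
[CO2*] = α₀ × DIC = 0.1367 × 2.21 = 0.3022 mmol/L
pCO2 = [CO2*]/KH = 3.022×10^-4 / 3.467×10^-2 = 8710 μatm

pCO2 = 8710 μatm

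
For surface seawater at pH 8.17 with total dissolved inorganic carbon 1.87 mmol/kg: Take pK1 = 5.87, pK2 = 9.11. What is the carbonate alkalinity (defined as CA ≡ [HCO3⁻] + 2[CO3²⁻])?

CA = 2.05 mmol/kg

CA = [HCO3⁻] + 2[CO3²⁻] = (α₁ + 2α₂)·DIC
At pH 8.17: [H⁺]/K1 = 10^-2.30 = 0.0050119, K2/[H⁺] = 10^-0.94 = 0.11482
α₁ = 1/(1 + 0.0050119 + 0.11482) = 1/1.1198 = 0.8930; α₂ = α₁·K2/[H⁺] = 0.1025
α₁ + 2α₂ = 1.0981
CA = 1.0981 × 1.87 = 2.05 mmol/kg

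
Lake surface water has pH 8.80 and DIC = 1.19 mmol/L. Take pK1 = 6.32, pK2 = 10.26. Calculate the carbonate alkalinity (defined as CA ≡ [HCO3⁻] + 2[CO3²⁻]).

CA = [HCO3⁻] + 2[CO3²⁻] = (α₁ + 2α₂)·DIC
At pH 8.80: [H⁺]/K1 = 10^-2.48 = 0.0033113, K2/[H⁺] = 10^-1.46 = 0.034674
α₁ = 1/(1 + 0.0033113 + 0.034674) = 1/1.0380 = 0.9634; α₂ = α₁·K2/[H⁺] = 0.03340
α₁ + 2α₂ = 1.0302
CA = 1.0302 × 1.19 = 1.23 mmol/L

CA = 1.23 mmol/L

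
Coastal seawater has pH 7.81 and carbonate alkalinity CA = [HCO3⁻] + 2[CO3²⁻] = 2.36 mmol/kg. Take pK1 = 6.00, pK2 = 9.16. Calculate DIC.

CA = [HCO3⁻] + 2[CO3²⁻] = (α₁ + 2α₂)·DIC
At pH 7.81: [H⁺]/K1 = 10^-1.81 = 0.015488, K2/[H⁺] = 10^-1.35 = 0.044668
α₁ = 1/(1 + 0.015488 + 0.044668) = 1/1.0602 = 0.9433; α₂ = α₁·K2/[H⁺] = 0.04213
α₁ + 2α₂ = 1.0275
DIC = CA / (α₁ + 2α₂) = 2.36 / 1.0275 = 2.30 mmol/kg

DIC = 2.30 mmol/kg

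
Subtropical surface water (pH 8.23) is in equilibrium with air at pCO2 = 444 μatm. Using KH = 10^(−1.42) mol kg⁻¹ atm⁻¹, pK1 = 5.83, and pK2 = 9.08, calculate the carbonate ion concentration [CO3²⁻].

[CO2*] = KH · pCO2 = 10^(−1.42) × 444×10^-6 = 1.688×10^-5 mol/kg
α₀ = 1/(1 + K1/[H⁺] + K1K2/[H⁺]²) = 1/(1 + 10^+2.40 + 10^+1.55) = 0.003476
DIC = [CO2*]/α₀ = 1.688×10^-5 / 0.003476 = 4.856 mmol/kg
[CO3²⁻] = α₂·DIC; α₂ = 0.1233, so [CO3²⁻] = 0.1233 × 4.856 = 0.599 mmol/kg

[CO3²⁻] = 0.599 mmol/kg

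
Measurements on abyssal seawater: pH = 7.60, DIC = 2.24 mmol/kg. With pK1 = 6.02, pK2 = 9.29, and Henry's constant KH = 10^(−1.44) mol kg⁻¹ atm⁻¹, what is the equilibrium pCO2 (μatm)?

pCO2 = 1550 μatm

α₀ = 1 / (1 + K1/[H⁺] + K1K2/[H⁺]²) = 1 / (1 + 10^+1.58 + 10^-0.11)
   = 1 / (1 + 38.019 + 0.77625) = 1/39.795 = 0.02513
[CO2*] = α₀ × DIC = 0.02513 × 2.24 = 0.05629 mmol/kg
pCO2 = [CO2*]/KH = 5.629×10^-5 / 3.631×10^-2 = 1550 μatm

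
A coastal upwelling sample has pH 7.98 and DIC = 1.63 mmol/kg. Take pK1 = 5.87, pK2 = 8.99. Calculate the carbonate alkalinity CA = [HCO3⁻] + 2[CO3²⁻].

CA = [HCO3⁻] + 2[CO3²⁻] = (α₁ + 2α₂)·DIC
At pH 7.98: [H⁺]/K1 = 10^-2.11 = 0.0077625, K2/[H⁺] = 10^-1.01 = 0.097724
α₁ = 1/(1 + 0.0077625 + 0.097724) = 1/1.1055 = 0.9046; α₂ = α₁·K2/[H⁺] = 0.08840
α₁ + 2α₂ = 1.0814
CA = 1.0814 × 1.63 = 1.76 mmol/kg

CA = 1.76 mmol/kg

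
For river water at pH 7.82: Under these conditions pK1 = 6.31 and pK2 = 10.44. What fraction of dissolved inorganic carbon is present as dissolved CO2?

α₀ = 0.0299

α₀ = 1 / (1 + K1/[H⁺] + K1K2/[H⁺]²) = 1 / (1 + 10^+1.51 + 10^-1.11)
   = 1 / (1 + 32.359 + 0.077625) = 1/33.437 = 0.02991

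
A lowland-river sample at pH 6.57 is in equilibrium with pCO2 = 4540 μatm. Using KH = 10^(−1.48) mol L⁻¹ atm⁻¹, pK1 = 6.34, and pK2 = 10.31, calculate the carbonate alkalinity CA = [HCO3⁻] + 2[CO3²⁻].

CA = 0.255 mmol/L

[CO2*] = KH · pCO2 = 10^(−1.48) × 4540×10^-6 = 1.503×10^-4 mol/L
α₀ = 1/(1 + K1/[H⁺] + K1K2/[H⁺]²) = 1/(1 + 10^+0.23 + 10^-3.51) = 0.3706
DIC = [CO2*]/α₀ = 1.503×10^-4 / 0.3706 = 0.4057 mmol/L
CA = (α₁ + 2α₂)·DIC = (0.6293 + 2×0.0001145) × 0.4057 = 0.255 mmol/L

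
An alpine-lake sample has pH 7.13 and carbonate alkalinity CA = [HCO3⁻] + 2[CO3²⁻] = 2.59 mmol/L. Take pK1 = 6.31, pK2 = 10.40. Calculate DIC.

DIC = 2.98 mmol/L

CA = [HCO3⁻] + 2[CO3²⁻] = (α₁ + 2α₂)·DIC
At pH 7.13: [H⁺]/K1 = 10^-0.82 = 0.15136, K2/[H⁺] = 10^-3.27 = 0.00053703
α₁ = 1/(1 + 0.15136 + 0.00053703) = 1/1.1519 = 0.8681; α₂ = α₁·K2/[H⁺] = 0.0004662
α₁ + 2α₂ = 0.8691
DIC = CA / (α₁ + 2α₂) = 2.59 / 0.8691 = 2.98 mmol/L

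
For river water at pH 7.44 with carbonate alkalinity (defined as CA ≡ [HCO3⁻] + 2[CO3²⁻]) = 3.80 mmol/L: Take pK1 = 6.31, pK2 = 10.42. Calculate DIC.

CA = [HCO3⁻] + 2[CO3²⁻] = (α₁ + 2α₂)·DIC
At pH 7.44: [H⁺]/K1 = 10^-1.13 = 0.074131, K2/[H⁺] = 10^-2.98 = 0.0010471
α₁ = 1/(1 + 0.074131 + 0.0010471) = 1/1.0752 = 0.9301; α₂ = α₁·K2/[H⁺] = 0.0009739
α₁ + 2α₂ = 0.9320
DIC = CA / (α₁ + 2α₂) = 3.80 / 0.9320 = 4.08 mmol/L

DIC = 4.08 mmol/L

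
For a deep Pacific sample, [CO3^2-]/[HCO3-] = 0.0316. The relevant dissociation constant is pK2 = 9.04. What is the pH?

pH = 7.54

From K2 = [H⁺][CO3^2-]/[HCO3-]:  pH = pK2 + log₁₀([CO3^2-]/[HCO3-])
log₁₀(0.0316) = -1.500
pH = 9.04 + (-1.500) = 7.54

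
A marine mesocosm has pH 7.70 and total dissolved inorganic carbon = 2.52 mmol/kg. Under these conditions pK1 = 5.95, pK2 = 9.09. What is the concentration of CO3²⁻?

[CO3²⁻] = 0.0970 mmol/kg

α₂ = 1 / (1 + [H⁺]/K2 + [H⁺]²/(K1K2)) = 1 / (1 + 10^+1.39 + 10^-0.36)
   = 1 / (1 + 24.547 + 0.43652) = 1/25.984 = 0.03849
[CO3²⁻] = α₂ × DIC = 0.03849 × 2.52 = 0.0970 mmol/kg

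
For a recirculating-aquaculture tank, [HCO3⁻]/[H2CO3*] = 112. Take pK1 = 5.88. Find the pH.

From K1 = [H⁺][HCO3⁻]/[H2CO3*]:  pH = pK1 + log₁₀([HCO3⁻]/[H2CO3*])
log₁₀(112) = +2.049
pH = 5.88 + (+2.049) = 7.93

pH = 7.93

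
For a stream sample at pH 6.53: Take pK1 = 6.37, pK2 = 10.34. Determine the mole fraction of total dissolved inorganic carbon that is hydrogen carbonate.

α₁ = 1 / (1 + [H⁺]/K1 + K2/[H⁺]) = 1 / (1 + 10^-0.16 + 10^-3.81)
   = 1 / (1 + 0.69183 + 0.00015488) = 1/1.6920 = 0.5910

α₁ = 0.591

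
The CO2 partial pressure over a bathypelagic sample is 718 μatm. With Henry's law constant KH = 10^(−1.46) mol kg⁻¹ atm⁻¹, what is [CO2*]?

[CO2*] = 24.9 μmol/kg

KH = 10^(−1.46) = 3.467×10^-2 mol kg⁻¹ atm⁻¹
[CO2*] = KH · pCO2 = 3.467×10^-2 × 718×10^-6 atm = 2.49×10^-5 mol/kg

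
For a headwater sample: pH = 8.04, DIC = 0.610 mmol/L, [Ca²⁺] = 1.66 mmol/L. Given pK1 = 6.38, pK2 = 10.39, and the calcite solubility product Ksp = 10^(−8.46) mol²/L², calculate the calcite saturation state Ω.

α₂ = 1 / (1 + [H⁺]/K2 + [H⁺]²/(K1K2)) = 1 / (1 + 10^+2.35 + 10^+0.69)
   = 1 / (1 + 223.87 + 4.8978) = 1/229.77 = 0.004352
[CO3²⁻] = α₂ × DIC = 0.004352 × 0.610 = 0.002655 mmol/L = 2.655 μmol/L
Ksp = 10^(−8.46) = 3.467×10^-9
Ω = [Ca²⁺][CO3²⁻]/Ksp = (1.66×10^-3)(2.655×10^-6) / 3.467×10^-9 = 1.27

Ω = 1.27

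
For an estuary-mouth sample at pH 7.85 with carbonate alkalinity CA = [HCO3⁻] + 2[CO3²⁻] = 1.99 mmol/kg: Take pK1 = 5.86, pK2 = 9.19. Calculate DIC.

CA = [HCO3⁻] + 2[CO3²⁻] = (α₁ + 2α₂)·DIC
At pH 7.85: [H⁺]/K1 = 10^-1.99 = 0.010233, K2/[H⁺] = 10^-1.34 = 0.045709
α₁ = 1/(1 + 0.010233 + 0.045709) = 1/1.0559 = 0.9470; α₂ = α₁·K2/[H⁺] = 0.04329
α₁ + 2α₂ = 1.0336
DIC = CA / (α₁ + 2α₂) = 1.99 / 1.0336 = 1.93 mmol/kg

DIC = 1.93 mmol/kg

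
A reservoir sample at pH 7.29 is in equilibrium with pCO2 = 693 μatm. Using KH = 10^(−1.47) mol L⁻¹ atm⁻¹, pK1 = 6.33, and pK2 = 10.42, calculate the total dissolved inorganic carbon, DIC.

DIC = 0.238 mmol/L

[CO2*] = KH · pCO2 = 10^(−1.47) × 693×10^-6 = 2.348×10^-5 mol/L
α₀ = 1/(1 + K1/[H⁺] + K1K2/[H⁺]²) = 1/(1 + 10^+0.96 + 10^-2.17) = 0.09875
DIC = [CO2*]/α₀ = 2.348×10^-5 / 0.09875 = 0.238 mmol/L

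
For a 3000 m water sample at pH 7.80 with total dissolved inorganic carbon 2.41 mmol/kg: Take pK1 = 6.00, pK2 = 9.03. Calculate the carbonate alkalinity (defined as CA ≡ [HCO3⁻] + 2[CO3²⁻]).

CA = [HCO3⁻] + 2[CO3²⁻] = (α₁ + 2α₂)·DIC
At pH 7.80: [H⁺]/K1 = 10^-1.80 = 0.015849, K2/[H⁺] = 10^-1.23 = 0.058884
α₁ = 1/(1 + 0.015849 + 0.058884) = 1/1.0747 = 0.9305; α₂ = α₁·K2/[H⁺] = 0.05479
α₁ + 2α₂ = 1.0400
CA = 1.0400 × 2.41 = 2.51 mmol/kg

CA = 2.51 mmol/kg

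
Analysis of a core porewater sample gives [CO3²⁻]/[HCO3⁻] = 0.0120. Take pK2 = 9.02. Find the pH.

pH = 7.10

From K2 = [H⁺][CO3²⁻]/[HCO3⁻]:  pH = pK2 + log₁₀([CO3²⁻]/[HCO3⁻])
log₁₀(0.0120) = -1.921
pH = 9.02 + (-1.921) = 7.10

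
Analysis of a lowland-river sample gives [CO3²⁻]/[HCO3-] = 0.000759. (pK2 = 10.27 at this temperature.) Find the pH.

From K2 = [H⁺][CO3²⁻]/[HCO3-]:  pH = pK2 + log₁₀([CO3²⁻]/[HCO3-])
log₁₀(0.000759) = -3.120
pH = 10.27 + (-3.120) = 7.15

pH = 7.15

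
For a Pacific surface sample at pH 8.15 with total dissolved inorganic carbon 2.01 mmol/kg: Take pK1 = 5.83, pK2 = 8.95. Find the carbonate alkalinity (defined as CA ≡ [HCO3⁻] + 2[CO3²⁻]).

CA = 2.28 mmol/kg

CA = [HCO3⁻] + 2[CO3²⁻] = (α₁ + 2α₂)·DIC
At pH 8.15: [H⁺]/K1 = 10^-2.32 = 0.0047863, K2/[H⁺] = 10^-0.80 = 0.15849
α₁ = 1/(1 + 0.0047863 + 0.15849) = 1/1.1633 = 0.8596; α₂ = α₁·K2/[H⁺] = 0.1362
α₁ + 2α₂ = 1.1321
CA = 1.1321 × 2.01 = 2.28 mmol/kg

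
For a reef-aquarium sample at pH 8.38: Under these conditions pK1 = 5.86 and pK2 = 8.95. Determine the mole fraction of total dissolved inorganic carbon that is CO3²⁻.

α₂ = 1 / (1 + [H⁺]/K2 + [H⁺]²/(K1K2)) = 1 / (1 + 10^+0.57 + 10^-1.95)
   = 1 / (1 + 3.7154 + 0.011220) = 1/4.7266 = 0.2116

α₂ = 0.212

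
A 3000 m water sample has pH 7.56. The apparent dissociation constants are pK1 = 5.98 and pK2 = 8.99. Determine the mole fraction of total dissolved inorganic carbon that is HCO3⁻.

α₁ = 0.940

α₁ = 1 / (1 + [H⁺]/K1 + K2/[H⁺]) = 1 / (1 + 10^-1.58 + 10^-1.43)
   = 1 / (1 + 0.026303 + 0.037154) = 1/1.0635 = 0.9403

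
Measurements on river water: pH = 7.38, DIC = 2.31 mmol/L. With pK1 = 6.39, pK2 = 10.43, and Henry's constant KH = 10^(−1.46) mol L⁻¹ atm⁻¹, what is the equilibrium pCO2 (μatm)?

pCO2 = 6180 μatm

α₀ = 1 / (1 + K1/[H⁺] + K1K2/[H⁺]²) = 1 / (1 + 10^+0.99 + 10^-2.06)
   = 1 / (1 + 9.7724 + 0.0087096) = 1/10.781 = 0.09276
[CO2*] = α₀ × DIC = 0.09276 × 2.31 = 0.2143 mmol/L
pCO2 = [CO2*]/KH = 2.143×10^-4 / 3.467×10^-2 = 6180 μatm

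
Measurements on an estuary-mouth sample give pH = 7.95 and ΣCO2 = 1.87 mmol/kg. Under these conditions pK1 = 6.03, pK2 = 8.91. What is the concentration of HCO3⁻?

[HCO3⁻] = 1.67 mmol/kg

α₁ = 1 / (1 + [H⁺]/K1 + K2/[H⁺]) = 1 / (1 + 10^-1.92 + 10^-0.96)
   = 1 / (1 + 0.012023 + 0.10965) = 1/1.1217 = 0.8915
[HCO3⁻] = α₁ × DIC = 0.8915 × 1.87 = 1.67 mmol/kg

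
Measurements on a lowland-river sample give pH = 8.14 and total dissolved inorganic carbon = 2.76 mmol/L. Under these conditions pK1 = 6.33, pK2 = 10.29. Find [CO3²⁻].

[CO3²⁻] = 19.1 μmol/L

α₂ = 1 / (1 + [H⁺]/K2 + [H⁺]²/(K1K2)) = 1 / (1 + 10^+2.15 + 10^+0.34)
   = 1 / (1 + 141.25 + 2.1878) = 1/144.44 = 0.006923
[CO3²⁻] = α₂ × DIC = 0.006923 × 2.76 = 0.0191 mmol/L = 19.1 μmol/L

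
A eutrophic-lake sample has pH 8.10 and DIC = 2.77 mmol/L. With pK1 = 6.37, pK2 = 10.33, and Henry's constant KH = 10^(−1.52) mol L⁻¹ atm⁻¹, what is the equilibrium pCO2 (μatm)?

pCO2 = 1670 μatm

α₀ = 1 / (1 + K1/[H⁺] + K1K2/[H⁺]²) = 1 / (1 + 10^+1.73 + 10^-0.50)
   = 1 / (1 + 53.703 + 0.31623) = 1/55.019 = 0.01818
[CO2*] = α₀ × DIC = 0.01818 × 2.77 = 0.05035 mmol/L
pCO2 = [CO2*]/KH = 5.035×10^-5 / 3.020×10^-2 = 1670 μatm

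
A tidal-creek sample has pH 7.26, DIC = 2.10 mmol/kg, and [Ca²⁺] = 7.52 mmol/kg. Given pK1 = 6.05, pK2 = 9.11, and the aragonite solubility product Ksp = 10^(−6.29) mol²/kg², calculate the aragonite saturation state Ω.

Ω = 0.404

α₂ = 1 / (1 + [H⁺]/K2 + [H⁺]²/(K1K2)) = 1 / (1 + 10^+1.85 + 10^+0.64)
   = 1 / (1 + 70.795 + 4.3652) = 1/76.160 = 0.01313
[CO3²⁻] = α₂ × DIC = 0.01313 × 2.10 = 0.02757 mmol/kg
Ksp = 10^(−6.29) = 5.129×10^-7
Ω = [Ca²⁺][CO3²⁻]/Ksp = (7.52×10^-3)(2.757×10^-5) / 5.129×10^-7 = 0.404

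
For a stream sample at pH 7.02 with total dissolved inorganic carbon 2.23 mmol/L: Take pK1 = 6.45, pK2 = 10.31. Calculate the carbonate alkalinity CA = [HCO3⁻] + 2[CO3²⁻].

CA = 1.76 mmol/L

CA = [HCO3⁻] + 2[CO3²⁻] = (α₁ + 2α₂)·DIC
At pH 7.02: [H⁺]/K1 = 10^-0.57 = 0.26915, K2/[H⁺] = 10^-3.29 = 0.00051286
α₁ = 1/(1 + 0.26915 + 0.00051286) = 1/1.2697 = 0.7876; α₂ = α₁·K2/[H⁺] = 0.0004039
α₁ + 2α₂ = 0.7884
CA = 0.7884 × 2.23 = 1.76 mmol/L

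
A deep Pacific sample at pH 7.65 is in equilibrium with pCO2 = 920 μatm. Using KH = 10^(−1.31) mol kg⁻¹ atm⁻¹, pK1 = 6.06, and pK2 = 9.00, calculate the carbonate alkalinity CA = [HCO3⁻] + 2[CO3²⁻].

[CO2*] = KH · pCO2 = 10^(−1.31) × 920×10^-6 = 4.506×10^-5 mol/kg
α₀ = 1/(1 + K1/[H⁺] + K1K2/[H⁺]²) = 1/(1 + 10^+1.59 + 10^+0.24) = 0.02401
DIC = [CO2*]/α₀ = 4.506×10^-5 / 0.02401 = 1.876 mmol/kg
CA = (α₁ + 2α₂)·DIC = (0.9343 + 2×0.04173) × 1.876 = 1.91 mmol/kg

CA = 1.91 mmol/kg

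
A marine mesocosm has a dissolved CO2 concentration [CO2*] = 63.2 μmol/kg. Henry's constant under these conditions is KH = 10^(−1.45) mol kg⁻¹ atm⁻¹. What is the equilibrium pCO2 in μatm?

KH = 10^(−1.45) = 3.548×10^-2 mol kg⁻¹ atm⁻¹
pCO2 = [CO2*]/KH = 63.2×10^-6 / 3.548×10^-2 = 1.78×10^-3 atm = 1780 μatm

pCO2 = 1780 μatm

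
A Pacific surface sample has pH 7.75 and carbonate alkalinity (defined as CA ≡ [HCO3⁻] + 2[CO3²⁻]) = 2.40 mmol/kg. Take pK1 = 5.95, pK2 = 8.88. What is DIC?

DIC = 2.28 mmol/kg

CA = [HCO3⁻] + 2[CO3²⁻] = (α₁ + 2α₂)·DIC
At pH 7.75: [H⁺]/K1 = 10^-1.80 = 0.015849, K2/[H⁺] = 10^-1.13 = 0.074131
α₁ = 1/(1 + 0.015849 + 0.074131) = 1/1.0900 = 0.9174; α₂ = α₁·K2/[H⁺] = 0.06801
α₁ + 2α₂ = 1.0535
DIC = CA / (α₁ + 2α₂) = 2.40 / 1.0535 = 2.28 mmol/kg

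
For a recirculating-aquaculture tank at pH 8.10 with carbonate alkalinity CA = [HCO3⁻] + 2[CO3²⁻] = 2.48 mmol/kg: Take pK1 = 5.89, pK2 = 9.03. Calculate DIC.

DIC = 2.26 mmol/kg

CA = [HCO3⁻] + 2[CO3²⁻] = (α₁ + 2α₂)·DIC
At pH 8.10: [H⁺]/K1 = 10^-2.21 = 0.0061660, K2/[H⁺] = 10^-0.93 = 0.11749
α₁ = 1/(1 + 0.0061660 + 0.11749) = 1/1.1237 = 0.8900; α₂ = α₁·K2/[H⁺] = 0.1046
α₁ + 2α₂ = 1.0991
DIC = CA / (α₁ + 2α₂) = 2.48 / 1.0991 = 2.26 mmol/kg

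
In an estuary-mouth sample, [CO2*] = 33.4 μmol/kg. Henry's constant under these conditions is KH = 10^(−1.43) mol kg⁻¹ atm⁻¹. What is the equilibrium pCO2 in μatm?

pCO2 = 899 μatm

KH = 10^(−1.43) = 3.715×10^-2 mol kg⁻¹ atm⁻¹
pCO2 = [CO2*]/KH = 33.4×10^-6 / 3.715×10^-2 = 8.99×10^-4 atm = 899 μatm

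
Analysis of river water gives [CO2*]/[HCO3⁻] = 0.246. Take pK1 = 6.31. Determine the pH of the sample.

pH = 6.92

From K1 = [H⁺][HCO3⁻]/[CO2*]:  pH = pK1 − log₁₀([CO2*]/[HCO3⁻])
log₁₀(0.246) = -0.609
pH = 6.31 − (-0.609) = 6.92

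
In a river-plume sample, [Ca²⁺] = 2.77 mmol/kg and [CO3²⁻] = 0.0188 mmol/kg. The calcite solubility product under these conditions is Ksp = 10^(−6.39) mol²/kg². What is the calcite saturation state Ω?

Ksp = 10^(−6.39) = 4.074×10^-7
Ω = [Ca²⁺][CO3²⁻]/Ksp = (2.77×10^-3)(0.0188×10^-3) / 4.074×10^-7 = 0.128

Ω = 0.128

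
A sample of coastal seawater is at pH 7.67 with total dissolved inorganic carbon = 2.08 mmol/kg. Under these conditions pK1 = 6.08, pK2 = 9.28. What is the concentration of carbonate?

α₂ = 1 / (1 + [H⁺]/K2 + [H⁺]²/(K1K2)) = 1 / (1 + 10^+1.61 + 10^+0.02)
   = 1 / (1 + 40.738 + 1.0471) = 1/42.785 = 0.02337
[CO3²⁻] = α₂ × DIC = 0.02337 × 2.08 = 0.0486 mmol/kg

[CO3²⁻] = 0.0486 mmol/kg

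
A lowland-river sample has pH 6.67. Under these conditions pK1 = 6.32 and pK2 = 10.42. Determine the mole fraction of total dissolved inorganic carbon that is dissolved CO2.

α₀ = 0.309

α₀ = 1 / (1 + K1/[H⁺] + K1K2/[H⁺]²) = 1 / (1 + 10^+0.35 + 10^-3.40)
   = 1 / (1 + 2.2387 + 0.00039811) = 1/3.2391 = 0.3087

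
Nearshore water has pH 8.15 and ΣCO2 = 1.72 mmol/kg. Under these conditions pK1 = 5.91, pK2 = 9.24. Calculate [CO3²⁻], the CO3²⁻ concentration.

[CO3²⁻] = 0.129 mmol/kg

α₂ = 1 / (1 + [H⁺]/K2 + [H⁺]²/(K1K2)) = 1 / (1 + 10^+1.09 + 10^-1.15)
   = 1 / (1 + 12.303 + 0.070795) = 1/13.373 = 0.07477
[CO3²⁻] = α₂ × DIC = 0.07477 × 1.72 = 0.129 mmol/kg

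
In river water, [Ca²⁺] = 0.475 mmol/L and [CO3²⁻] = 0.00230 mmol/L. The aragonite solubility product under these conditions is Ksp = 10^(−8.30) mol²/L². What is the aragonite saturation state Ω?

Ω = 0.218

Ksp = 10^(−8.30) = 5.012×10^-9
Ω = [Ca²⁺][CO3²⁻]/Ksp = (0.475×10^-3)(0.00230×10^-3) / 5.012×10^-9 = 0.218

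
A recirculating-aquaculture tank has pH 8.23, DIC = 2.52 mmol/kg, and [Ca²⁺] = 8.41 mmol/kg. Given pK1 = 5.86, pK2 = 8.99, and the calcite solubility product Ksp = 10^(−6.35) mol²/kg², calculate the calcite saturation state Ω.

Ω = 7.00

α₂ = 1 / (1 + [H⁺]/K2 + [H⁺]²/(K1K2)) = 1 / (1 + 10^+0.76 + 10^-1.61)
   = 1 / (1 + 5.7544 + 0.024547) = 1/6.7789 = 0.1475
[CO3²⁻] = α₂ × DIC = 0.1475 × 2.52 = 0.3717 mmol/kg
Ksp = 10^(−6.35) = 4.467×10^-7
Ω = [Ca²⁺][CO3²⁻]/Ksp = (8.41×10^-3)(3.717×10^-4) / 4.467×10^-7 = 7.00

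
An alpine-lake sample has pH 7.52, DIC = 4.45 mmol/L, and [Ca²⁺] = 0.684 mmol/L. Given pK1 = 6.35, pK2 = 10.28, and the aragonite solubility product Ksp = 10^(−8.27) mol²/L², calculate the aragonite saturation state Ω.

α₂ = 1 / (1 + [H⁺]/K2 + [H⁺]²/(K1K2)) = 1 / (1 + 10^+2.76 + 10^+1.59)
   = 1 / (1 + 575.44 + 38.905) = 1/615.34 = 0.001625
[CO3²⁻] = α₂ × DIC = 0.001625 × 4.45 = 0.007232 mmol/L = 7.232 μmol/L
Ksp = 10^(−8.27) = 5.370×10^-9
Ω = [Ca²⁺][CO3²⁻]/Ksp = (0.684×10^-3)(7.232×10^-6) / 5.370×10^-9 = 0.921

Ω = 0.921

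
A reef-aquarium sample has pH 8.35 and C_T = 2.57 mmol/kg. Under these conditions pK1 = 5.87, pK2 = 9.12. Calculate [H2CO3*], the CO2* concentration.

[CO2*] = 7.25 μmol/kg

α₀ = 1 / (1 + K1/[H⁺] + K1K2/[H⁺]²) = 1 / (1 + 10^+2.48 + 10^+1.71)
   = 1 / (1 + 302.00 + 51.286) = 1/354.28 = 0.002823
[CO2*] = α₀ × DIC = 0.002823 × 2.57 = 0.00725 mmol/kg = 7.25 μmol/kg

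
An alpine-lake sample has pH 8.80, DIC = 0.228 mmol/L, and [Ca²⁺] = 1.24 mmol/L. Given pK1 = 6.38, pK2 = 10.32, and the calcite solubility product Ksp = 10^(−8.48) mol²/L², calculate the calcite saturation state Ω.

Ω = 2.49

α₂ = 1 / (1 + [H⁺]/K2 + [H⁺]²/(K1K2)) = 1 / (1 + 10^+1.52 + 10^-0.90)
   = 1 / (1 + 33.113 + 0.12589) = 1/34.239 = 0.02921
[CO3²⁻] = α₂ × DIC = 0.02921 × 0.228 = 0.006659 mmol/L = 6.659 μmol/L
Ksp = 10^(−8.48) = 3.311×10^-9
Ω = [Ca²⁺][CO3²⁻]/Ksp = (1.24×10^-3)(6.659×10^-6) / 3.311×10^-9 = 2.49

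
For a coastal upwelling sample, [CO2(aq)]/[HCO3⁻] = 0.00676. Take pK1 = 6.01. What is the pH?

From K1 = [H⁺][HCO3⁻]/[CO2(aq)]:  pH = pK1 − log₁₀([CO2(aq)]/[HCO3⁻])
log₁₀(0.00676) = -2.170
pH = 6.01 − (-2.170) = 8.18

pH = 8.18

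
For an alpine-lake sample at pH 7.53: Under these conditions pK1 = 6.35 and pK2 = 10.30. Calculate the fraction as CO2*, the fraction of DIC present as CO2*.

α₀ = 0.0619

α₀ = 1 / (1 + K1/[H⁺] + K1K2/[H⁺]²) = 1 / (1 + 10^+1.18 + 10^-1.59)
   = 1 / (1 + 15.136 + 0.025704) = 1/16.161 = 0.06188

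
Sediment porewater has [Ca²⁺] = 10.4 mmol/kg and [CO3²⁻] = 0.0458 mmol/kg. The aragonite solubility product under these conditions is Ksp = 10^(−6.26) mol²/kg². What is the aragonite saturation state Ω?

Ω = 0.867

Ksp = 10^(−6.26) = 5.495×10^-7
Ω = [Ca²⁺][CO3²⁻]/Ksp = (10.4×10^-3)(0.0458×10^-3) / 5.495×10^-7 = 0.867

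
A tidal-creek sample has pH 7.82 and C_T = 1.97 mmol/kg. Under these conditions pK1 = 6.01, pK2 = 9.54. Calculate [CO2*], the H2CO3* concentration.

α₀ = 1 / (1 + K1/[H⁺] + K1K2/[H⁺]²) = 1 / (1 + 10^+1.81 + 10^+0.09)
   = 1 / (1 + 64.565 + 1.2303) = 1/66.796 = 0.01497
[CO2*] = α₀ × DIC = 0.01497 × 1.97 = 0.0295 mmol/kg

[CO2*] = 0.0295 mmol/kg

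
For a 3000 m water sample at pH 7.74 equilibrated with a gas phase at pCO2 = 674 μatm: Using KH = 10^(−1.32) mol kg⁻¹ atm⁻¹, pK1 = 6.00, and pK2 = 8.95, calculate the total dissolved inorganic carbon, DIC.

DIC = 1.91 mmol/kg

[CO2*] = KH · pCO2 = 10^(−1.32) × 674×10^-6 = 3.226×10^-5 mol/kg
α₀ = 1/(1 + K1/[H⁺] + K1K2/[H⁺]²) = 1/(1 + 10^+1.74 + 10^+0.53) = 0.01685
DIC = [CO2*]/α₀ = 3.226×10^-5 / 0.01685 = 1.91 mmol/kg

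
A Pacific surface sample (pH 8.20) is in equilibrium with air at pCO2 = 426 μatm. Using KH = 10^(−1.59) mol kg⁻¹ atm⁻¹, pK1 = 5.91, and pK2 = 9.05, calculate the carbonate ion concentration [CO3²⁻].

[CO3²⁻] = 0.302 mmol/kg

[CO2*] = KH · pCO2 = 10^(−1.59) × 426×10^-6 = 1.095×10^-5 mol/kg
α₀ = 1/(1 + K1/[H⁺] + K1K2/[H⁺]²) = 1/(1 + 10^+2.29 + 10^+1.44) = 0.004474
DIC = [CO2*]/α₀ = 1.095×10^-5 / 0.004474 = 2.448 mmol/kg
[CO3²⁻] = α₂·DIC; α₂ = 0.1232, so [CO3²⁻] = 0.1232 × 2.448 = 0.302 mmol/kg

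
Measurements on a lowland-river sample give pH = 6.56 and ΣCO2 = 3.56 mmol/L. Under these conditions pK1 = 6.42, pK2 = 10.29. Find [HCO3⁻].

[HCO3⁻] = 2.06 mmol/L

α₁ = 1 / (1 + [H⁺]/K1 + K2/[H⁺]) = 1 / (1 + 10^-0.14 + 10^-3.73)
   = 1 / (1 + 0.72444 + 0.00018621) = 1/1.7246 = 0.5798
[HCO3⁻] = α₁ × DIC = 0.5798 × 3.56 = 2.06 mmol/L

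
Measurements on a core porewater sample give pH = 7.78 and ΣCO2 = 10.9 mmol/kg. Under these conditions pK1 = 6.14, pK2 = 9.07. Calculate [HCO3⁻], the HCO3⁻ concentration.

α₁ = 1 / (1 + [H⁺]/K1 + K2/[H⁺]) = 1 / (1 + 10^-1.64 + 10^-1.29)
   = 1 / (1 + 0.022909 + 0.051286) = 1/1.0742 = 0.9309
[HCO3⁻] = α₁ × DIC = 0.9309 × 10.9 = 10.1 mmol/kg

[HCO3⁻] = 10.1 mmol/kg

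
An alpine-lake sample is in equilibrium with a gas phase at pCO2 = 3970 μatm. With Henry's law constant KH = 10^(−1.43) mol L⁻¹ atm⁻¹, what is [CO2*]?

[CO2*] = 147 μmol/L

KH = 10^(−1.43) = 3.715×10^-2 mol L⁻¹ atm⁻¹
[CO2*] = KH · pCO2 = 3.715×10^-2 × 3970×10^-6 atm = 1.47×10^-4 mol/L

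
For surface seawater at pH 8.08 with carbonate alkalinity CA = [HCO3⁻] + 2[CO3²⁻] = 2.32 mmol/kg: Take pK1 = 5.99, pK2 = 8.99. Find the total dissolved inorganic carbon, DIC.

DIC = 2.11 mmol/kg

CA = [HCO3⁻] + 2[CO3²⁻] = (α₁ + 2α₂)·DIC
At pH 8.08: [H⁺]/K1 = 10^-2.09 = 0.0081283, K2/[H⁺] = 10^-0.91 = 0.12303
α₁ = 1/(1 + 0.0081283 + 0.12303) = 1/1.1312 = 0.8841; α₂ = α₁·K2/[H⁺] = 0.1088
α₁ + 2α₂ = 1.1016
DIC = CA / (α₁ + 2α₂) = 2.32 / 1.1016 = 2.11 mmol/kg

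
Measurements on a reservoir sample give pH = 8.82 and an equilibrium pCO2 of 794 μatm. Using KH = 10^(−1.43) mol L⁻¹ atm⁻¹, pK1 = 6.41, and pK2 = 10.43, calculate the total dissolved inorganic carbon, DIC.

DIC = 7.80 mmol/L

[CO2*] = KH · pCO2 = 10^(−1.43) × 794×10^-6 = 2.950×10^-5 mol/L
α₀ = 1/(1 + K1/[H⁺] + K1K2/[H⁺]²) = 1/(1 + 10^+2.41 + 10^+0.80) = 0.003783
DIC = [CO2*]/α₀ = 2.950×10^-5 / 0.003783 = 7.80 mmol/L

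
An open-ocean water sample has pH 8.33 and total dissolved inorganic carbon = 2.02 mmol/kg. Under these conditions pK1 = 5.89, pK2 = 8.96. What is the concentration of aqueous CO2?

[CO2*] = 5.92 μmol/kg

α₀ = 1 / (1 + K1/[H⁺] + K1K2/[H⁺]²) = 1 / (1 + 10^+2.44 + 10^+1.81)
   = 1 / (1 + 275.42 + 64.565) = 1/340.99 = 0.002933
[CO2*] = α₀ × DIC = 0.002933 × 2.02 = 0.00592 mmol/kg = 5.92 μmol/kg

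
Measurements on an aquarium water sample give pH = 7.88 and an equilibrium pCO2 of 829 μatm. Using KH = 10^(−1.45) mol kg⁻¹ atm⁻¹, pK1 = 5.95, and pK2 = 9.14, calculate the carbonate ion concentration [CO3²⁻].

[CO3²⁻] = 0.138 mmol/kg

[CO2*] = KH · pCO2 = 10^(−1.45) × 829×10^-6 = 2.941×10^-5 mol/kg
α₀ = 1/(1 + K1/[H⁺] + K1K2/[H⁺]²) = 1/(1 + 10^+1.93 + 10^+0.67) = 0.01101
DIC = [CO2*]/α₀ = 2.941×10^-5 / 0.01101 = 2.671 mmol/kg
[CO3²⁻] = α₂·DIC; α₂ = 0.05152, so [CO3²⁻] = 0.05152 × 2.671 = 0.138 mmol/kg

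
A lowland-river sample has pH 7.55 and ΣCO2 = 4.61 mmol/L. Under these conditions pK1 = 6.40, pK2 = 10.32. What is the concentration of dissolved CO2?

α₀ = 1 / (1 + K1/[H⁺] + K1K2/[H⁺]²) = 1 / (1 + 10^+1.15 + 10^-1.62)
   = 1 / (1 + 14.125 + 0.023988) = 1/15.149 = 0.06601
[CO2*] = α₀ × DIC = 0.06601 × 4.61 = 0.304 mmol/L

[CO2*] = 0.304 mmol/L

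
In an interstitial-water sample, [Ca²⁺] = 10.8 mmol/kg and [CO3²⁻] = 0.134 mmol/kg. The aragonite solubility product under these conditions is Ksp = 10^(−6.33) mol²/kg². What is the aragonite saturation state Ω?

Ksp = 10^(−6.33) = 4.677×10^-7
Ω = [Ca²⁺][CO3²⁻]/Ksp = (10.8×10^-3)(0.134×10^-3) / 4.677×10^-7 = 3.09

Ω = 3.09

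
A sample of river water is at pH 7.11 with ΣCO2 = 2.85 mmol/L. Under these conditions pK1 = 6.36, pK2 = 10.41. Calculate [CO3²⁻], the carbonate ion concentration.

[CO3²⁻] = 1.21 μmol/L

α₂ = 1 / (1 + [H⁺]/K2 + [H⁺]²/(K1K2)) = 1 / (1 + 10^+3.30 + 10^+2.55)
   = 1 / (1 + 1995.3 + 354.81) = 1/2351.1 = 0.0004253
[CO3²⁻] = α₂ × DIC = 0.0004253 × 2.85 = 0.00121 mmol/L = 1.21 μmol/L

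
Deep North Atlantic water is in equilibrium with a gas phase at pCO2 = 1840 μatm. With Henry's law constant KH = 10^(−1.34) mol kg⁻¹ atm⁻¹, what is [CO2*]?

[CO2*] = 84.1 μmol/kg

KH = 10^(−1.34) = 4.571×10^-2 mol kg⁻¹ atm⁻¹
[CO2*] = KH · pCO2 = 4.571×10^-2 × 1840×10^-6 atm = 8.41×10^-5 mol/kg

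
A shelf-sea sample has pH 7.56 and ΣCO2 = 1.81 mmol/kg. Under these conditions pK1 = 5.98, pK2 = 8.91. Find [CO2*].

α₀ = 1 / (1 + K1/[H⁺] + K1K2/[H⁺]²) = 1 / (1 + 10^+1.58 + 10^+0.23)
   = 1 / (1 + 38.019 + 1.6982) = 1/40.717 = 0.02456
[CO2*] = α₀ × DIC = 0.02456 × 1.81 = 0.0445 mmol/kg

[CO2*] = 0.0445 mmol/kg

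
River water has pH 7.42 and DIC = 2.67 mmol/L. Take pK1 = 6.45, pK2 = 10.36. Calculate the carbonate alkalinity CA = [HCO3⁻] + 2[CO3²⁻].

CA = 2.41 mmol/L

CA = [HCO3⁻] + 2[CO3²⁻] = (α₁ + 2α₂)·DIC
At pH 7.42: [H⁺]/K1 = 10^-0.97 = 0.10715, K2/[H⁺] = 10^-2.94 = 0.0011482
α₁ = 1/(1 + 0.10715 + 0.0011482) = 1/1.1083 = 0.9023; α₂ = α₁·K2/[H⁺] = 0.001036
α₁ + 2α₂ = 0.9044
CA = 0.9044 × 2.67 = 2.41 mmol/L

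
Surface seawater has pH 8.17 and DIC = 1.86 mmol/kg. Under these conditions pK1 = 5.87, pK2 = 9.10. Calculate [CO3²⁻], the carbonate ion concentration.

α₂ = 1 / (1 + [H⁺]/K2 + [H⁺]²/(K1K2)) = 1 / (1 + 10^+0.93 + 10^-1.37)
   = 1 / (1 + 8.5114 + 0.042658) = 1/9.5540 = 0.1047
[CO3²⁻] = α₂ × DIC = 0.1047 × 1.86 = 0.195 mmol/kg

[CO3²⁻] = 0.195 mmol/kg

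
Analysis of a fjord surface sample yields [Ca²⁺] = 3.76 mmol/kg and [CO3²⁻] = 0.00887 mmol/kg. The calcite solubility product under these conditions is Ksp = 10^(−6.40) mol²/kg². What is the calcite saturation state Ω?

Ω = 0.0838

Ksp = 10^(−6.40) = 3.981×10^-7
Ω = [Ca²⁺][CO3²⁻]/Ksp = (3.76×10^-3)(0.00887×10^-3) / 3.981×10^-7 = 0.0838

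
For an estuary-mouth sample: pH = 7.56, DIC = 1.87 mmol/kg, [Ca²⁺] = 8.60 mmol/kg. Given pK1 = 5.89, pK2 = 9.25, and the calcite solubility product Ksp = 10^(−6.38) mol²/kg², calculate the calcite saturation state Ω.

Ω = 0.756

α₂ = 1 / (1 + [H⁺]/K2 + [H⁺]²/(K1K2)) = 1 / (1 + 10^+1.69 + 10^+0.02)
   = 1 / (1 + 48.978 + 1.0471) = 1/51.025 = 0.01960
[CO3²⁻] = α₂ × DIC = 0.01960 × 1.87 = 0.03665 mmol/kg
Ksp = 10^(−6.38) = 4.169×10^-7
Ω = [Ca²⁺][CO3²⁻]/Ksp = (8.60×10^-3)(3.665×10^-5) / 4.169×10^-7 = 0.756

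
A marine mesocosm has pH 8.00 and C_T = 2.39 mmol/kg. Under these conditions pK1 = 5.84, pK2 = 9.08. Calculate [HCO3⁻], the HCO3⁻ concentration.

[HCO3⁻] = 2.19 mmol/kg

α₁ = 1 / (1 + [H⁺]/K1 + K2/[H⁺]) = 1 / (1 + 10^-2.16 + 10^-1.08)
   = 1 / (1 + 0.0069183 + 0.083176) = 1/1.0901 = 0.9174
[HCO3⁻] = α₁ × DIC = 0.9174 × 2.39 = 2.19 mmol/kg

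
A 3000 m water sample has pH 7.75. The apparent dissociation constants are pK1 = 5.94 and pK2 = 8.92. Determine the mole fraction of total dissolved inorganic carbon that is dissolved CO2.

α₀ = 1 / (1 + K1/[H⁺] + K1K2/[H⁺]²) = 1 / (1 + 10^+1.81 + 10^+0.64)
   = 1 / (1 + 64.565 + 4.3652) = 1/69.931 = 0.01430

α₀ = 0.0143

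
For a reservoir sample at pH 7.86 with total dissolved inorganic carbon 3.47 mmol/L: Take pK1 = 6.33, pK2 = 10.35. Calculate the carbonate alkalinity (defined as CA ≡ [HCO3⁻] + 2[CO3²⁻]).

CA = 3.38 mmol/L

CA = [HCO3⁻] + 2[CO3²⁻] = (α₁ + 2α₂)·DIC
At pH 7.86: [H⁺]/K1 = 10^-1.53 = 0.029512, K2/[H⁺] = 10^-2.49 = 0.0032359
α₁ = 1/(1 + 0.029512 + 0.0032359) = 1/1.0327 = 0.9683; α₂ = α₁·K2/[H⁺] = 0.003133
α₁ + 2α₂ = 0.9746
CA = 0.9746 × 3.47 = 3.38 mmol/L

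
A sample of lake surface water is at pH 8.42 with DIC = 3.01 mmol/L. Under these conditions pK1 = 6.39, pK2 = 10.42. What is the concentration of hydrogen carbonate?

α₁ = 1 / (1 + [H⁺]/K1 + K2/[H⁺]) = 1 / (1 + 10^-2.03 + 10^-2.00)
   = 1 / (1 + 0.0093325 + 0.010000) = 1/1.0193 = 0.9810
[HCO3⁻] = α₁ × DIC = 0.9810 × 3.01 = 2.95 mmol/L

[HCO3⁻] = 2.95 mmol/L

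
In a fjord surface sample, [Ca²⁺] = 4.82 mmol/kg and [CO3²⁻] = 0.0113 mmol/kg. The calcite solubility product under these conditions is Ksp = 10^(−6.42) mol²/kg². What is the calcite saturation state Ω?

Ksp = 10^(−6.42) = 3.802×10^-7
Ω = [Ca²⁺][CO3²⁻]/Ksp = (4.82×10^-3)(0.0113×10^-3) / 3.802×10^-7 = 0.143

Ω = 0.143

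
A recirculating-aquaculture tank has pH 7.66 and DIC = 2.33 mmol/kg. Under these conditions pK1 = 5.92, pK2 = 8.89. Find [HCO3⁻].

[HCO3⁻] = 2.16 mmol/kg

α₁ = 1 / (1 + [H⁺]/K1 + K2/[H⁺]) = 1 / (1 + 10^-1.74 + 10^-1.23)
   = 1 / (1 + 0.018197 + 0.058884) = 1/1.0771 = 0.9284
[HCO3⁻] = α₁ × DIC = 0.9284 × 2.33 = 2.16 mmol/kg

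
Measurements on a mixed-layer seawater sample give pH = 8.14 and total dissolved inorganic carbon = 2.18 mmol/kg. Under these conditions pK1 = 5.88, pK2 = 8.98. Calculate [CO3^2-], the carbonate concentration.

α₂ = 1 / (1 + [H⁺]/K2 + [H⁺]²/(K1K2)) = 1 / (1 + 10^+0.84 + 10^-1.42)
   = 1 / (1 + 6.9183 + 0.038019) = 1/7.9563 = 0.1257
[CO3²⁻] = α₂ × DIC = 0.1257 × 2.18 = 0.274 mmol/kg

[CO3²⁻] = 0.274 mmol/kg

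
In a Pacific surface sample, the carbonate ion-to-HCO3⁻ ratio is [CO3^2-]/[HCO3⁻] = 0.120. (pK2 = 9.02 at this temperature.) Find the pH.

pH = 8.10

From K2 = [H⁺][CO3^2-]/[HCO3⁻]:  pH = pK2 + log₁₀([CO3^2-]/[HCO3⁻])
log₁₀(0.120) = -0.921
pH = 9.02 + (-0.921) = 8.10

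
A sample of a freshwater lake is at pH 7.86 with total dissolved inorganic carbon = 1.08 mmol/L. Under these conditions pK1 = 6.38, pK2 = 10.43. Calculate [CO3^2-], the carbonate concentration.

[CO3²⁻] = 2.81 μmol/L

α₂ = 1 / (1 + [H⁺]/K2 + [H⁺]²/(K1K2)) = 1 / (1 + 10^+2.57 + 10^+1.09)
   = 1 / (1 + 371.54 + 12.303) = 1/384.84 = 0.002598
[CO3²⁻] = α₂ × DIC = 0.002598 × 1.08 = 0.00281 mmol/L = 2.81 μmol/L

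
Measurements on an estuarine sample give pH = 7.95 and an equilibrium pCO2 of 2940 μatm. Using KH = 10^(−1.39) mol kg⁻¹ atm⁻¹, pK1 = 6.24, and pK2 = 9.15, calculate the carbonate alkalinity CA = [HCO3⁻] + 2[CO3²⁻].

[CO2*] = KH · pCO2 = 10^(−1.39) × 2940×10^-6 = 1.198×10^-4 mol/kg
α₀ = 1/(1 + K1/[H⁺] + K1K2/[H⁺]²) = 1/(1 + 10^+1.71 + 10^+0.51) = 0.01801
DIC = [CO2*]/α₀ = 1.198×10^-4 / 0.01801 = 6.650 mmol/kg
CA = (α₁ + 2α₂)·DIC = (0.9237 + 2×0.05828) × 6.650 = 6.92 mmol/kg

CA = 6.92 mmol/kg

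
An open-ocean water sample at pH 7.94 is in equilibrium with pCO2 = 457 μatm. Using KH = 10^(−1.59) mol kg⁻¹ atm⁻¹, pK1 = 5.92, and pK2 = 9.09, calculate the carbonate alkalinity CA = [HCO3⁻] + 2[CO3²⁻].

CA = 1.40 mmol/kg

[CO2*] = KH · pCO2 = 10^(−1.59) × 457×10^-6 = 1.175×10^-5 mol/kg
α₀ = 1/(1 + K1/[H⁺] + K1K2/[H⁺]²) = 1/(1 + 10^+2.02 + 10^+0.87) = 0.008840
DIC = [CO2*]/α₀ = 1.175×10^-5 / 0.008840 = 1.329 mmol/kg
CA = (α₁ + 2α₂)·DIC = (0.9256 + 2×0.06553) × 1.329 = 1.40 mmol/kg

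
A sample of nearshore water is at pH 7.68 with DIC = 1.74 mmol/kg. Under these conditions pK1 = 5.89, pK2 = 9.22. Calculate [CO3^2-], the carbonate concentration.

[CO3²⁻] = 0.0480 mmol/kg

α₂ = 1 / (1 + [H⁺]/K2 + [H⁺]²/(K1K2)) = 1 / (1 + 10^+1.54 + 10^-0.25)
   = 1 / (1 + 34.674 + 0.56234) = 1/36.236 = 0.02760
[CO3²⁻] = α₂ × DIC = 0.02760 × 1.74 = 0.0480 mmol/kg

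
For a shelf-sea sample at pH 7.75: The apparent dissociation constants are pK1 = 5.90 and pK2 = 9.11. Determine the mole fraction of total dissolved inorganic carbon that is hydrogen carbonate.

α₁ = 0.945

α₁ = 1 / (1 + [H⁺]/K1 + K2/[H⁺]) = 1 / (1 + 10^-1.85 + 10^-1.36)
   = 1 / (1 + 0.014125 + 0.043652) = 1/1.0578 = 0.9454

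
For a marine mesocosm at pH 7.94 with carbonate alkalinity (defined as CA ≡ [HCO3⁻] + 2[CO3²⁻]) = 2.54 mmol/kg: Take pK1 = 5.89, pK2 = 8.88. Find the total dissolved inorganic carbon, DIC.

DIC = 2.32 mmol/kg

CA = [HCO3⁻] + 2[CO3²⁻] = (α₁ + 2α₂)·DIC
At pH 7.94: [H⁺]/K1 = 10^-2.05 = 0.0089125, K2/[H⁺] = 10^-0.94 = 0.11482
α₁ = 1/(1 + 0.0089125 + 0.11482) = 1/1.1237 = 0.8899; α₂ = α₁·K2/[H⁺] = 0.1022
α₁ + 2α₂ = 1.0942
DIC = CA / (α₁ + 2α₂) = 2.54 / 1.0942 = 2.32 mmol/kg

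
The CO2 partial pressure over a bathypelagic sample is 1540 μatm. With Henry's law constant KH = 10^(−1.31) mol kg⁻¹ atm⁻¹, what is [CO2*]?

[CO2*] = 75.4 μmol/kg

KH = 10^(−1.31) = 4.898×10^-2 mol kg⁻¹ atm⁻¹
[CO2*] = KH · pCO2 = 4.898×10^-2 × 1540×10^-6 atm = 7.54×10^-5 mol/kg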